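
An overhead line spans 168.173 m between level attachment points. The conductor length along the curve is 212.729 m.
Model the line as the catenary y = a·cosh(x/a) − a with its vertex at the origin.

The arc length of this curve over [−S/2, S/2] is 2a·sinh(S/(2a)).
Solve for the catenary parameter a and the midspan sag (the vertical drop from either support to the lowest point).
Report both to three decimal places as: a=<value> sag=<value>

a=69.196 sag=57.696

seed: a₀ = √(S³/(24(L−S))) = √(168.173³/(24·44.556)) = 66.692299
iter 1: u=1.260813  f(a)=+3.678e+00  f'(a)=-1.561e+00  a ← 66.692299 − (+3.678e+00/-1.561e+00) = 69.048791
iter 2: u=1.217784  f(a)=+2.040e-01  f'(a)=-1.392e+00  a ← 69.048791 − (+2.040e-01/-1.392e+00) = 69.195283
iter 3: u=1.215206  f(a)=+7.084e-04  f'(a)=-1.383e+00  a ← 69.195283 − (+7.084e-04/-1.383e+00) = 69.195795
iter 4: u=1.215197  f(a)=+8.613e-09  f'(a)=-1.383e+00  a ← 69.195795 − (+8.613e-09/-1.383e+00) = 69.195795
iter 5: u=1.215197  f(a)=-2.842e-14  f'(a)=-1.383e+00  a ← 69.195795 − (-2.842e-14/-1.383e+00) = 69.195795
converged: |Δa| < 1e-12 after 5 iterations
sag = a·(cosh(S/(2a)) − 1) = 69.195795·(cosh(1.215197) − 1) = 57.695753
T_max/T_min = cosh(S/(2a)) = 1.833804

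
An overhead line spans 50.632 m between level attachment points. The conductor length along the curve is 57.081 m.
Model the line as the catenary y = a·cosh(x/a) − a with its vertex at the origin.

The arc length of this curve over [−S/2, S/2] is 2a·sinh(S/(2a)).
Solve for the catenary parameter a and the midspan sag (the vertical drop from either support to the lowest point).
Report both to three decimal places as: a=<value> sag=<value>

a=29.497 sag=11.547

seed: a₀ = √(S³/(24(L−S))) = √(50.632³/(24·6.449)) = 28.959150
iter 1: u=0.874197  f(a)=+2.510e-01  f'(a)=-4.804e-01  a ← 28.959150 − (+2.510e-01/-4.804e-01) = 29.481574
iter 2: u=0.858706  f(a)=+6.952e-03  f'(a)=-4.541e-01  a ← 29.481574 − (+6.952e-03/-4.541e-01) = 29.496884
iter 3: u=0.858260  f(a)=+5.672e-06  f'(a)=-4.533e-01  a ← 29.496884 − (+5.672e-06/-4.533e-01) = 29.496897
iter 4: u=0.858260  f(a)=+3.780e-12  f'(a)=-4.533e-01  a ← 29.496897 − (+3.780e-12/-4.533e-01) = 29.496897
converged: |Δa| < 1e-12 after 4 iterations
sag = a·(cosh(S/(2a)) − 1) = 29.496897·(cosh(0.858260) − 1) = 11.547312
T_max/T_min = cosh(S/(2a)) = 1.391475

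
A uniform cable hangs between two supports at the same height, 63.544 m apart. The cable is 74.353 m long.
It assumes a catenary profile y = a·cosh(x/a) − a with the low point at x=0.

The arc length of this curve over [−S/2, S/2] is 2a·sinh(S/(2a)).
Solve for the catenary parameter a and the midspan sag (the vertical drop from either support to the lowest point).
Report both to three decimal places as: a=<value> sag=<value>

seed: a₀ = √(S³/(24(L−S))) = √(63.544³/(24·10.809)) = 31.449478
iter 1: u=1.010255  f(a)=+5.652e-01  f'(a)=-7.602e-01  a ← 31.449478 − (+5.652e-01/-7.602e-01) = 32.192999
iter 2: u=0.986923  f(a)=+2.066e-02  f'(a)=-7.055e-01  a ← 32.192999 − (+2.066e-02/-7.055e-01) = 32.222290
iter 3: u=0.986026  f(a)=+2.995e-05  f'(a)=-7.034e-01  a ← 32.222290 − (+2.995e-05/-7.034e-01) = 32.222332
iter 4: u=0.986024  f(a)=+6.308e-11  f'(a)=-7.034e-01  a ← 32.222332 − (+6.308e-11/-7.034e-01) = 32.222332
iter 5: u=0.986024  f(a)=-1.421e-14  f'(a)=-7.034e-01  a ← 32.222332 − (-1.421e-14/-7.034e-01) = 32.222332
converged: |Δa| < 1e-12 after 5 iterations
sag = a·(cosh(S/(2a)) − 1) = 32.222332·(cosh(0.986024) − 1) = 16.974932
T_max/T_min = cosh(S/(2a)) = 1.526806

a=32.222 sag=16.975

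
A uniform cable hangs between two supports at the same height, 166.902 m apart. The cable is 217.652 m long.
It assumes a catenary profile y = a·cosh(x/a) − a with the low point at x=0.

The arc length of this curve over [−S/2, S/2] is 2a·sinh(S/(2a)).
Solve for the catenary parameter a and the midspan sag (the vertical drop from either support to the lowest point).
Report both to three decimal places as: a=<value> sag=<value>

a=64.424 sag=62.042

seed: a₀ = √(S³/(24(L−S))) = √(166.902³/(24·50.750)) = 61.782954
iter 1: u=1.350712  f(a)=+4.836e+00  f'(a)=-1.963e+00  a ← 61.782954 − (+4.836e+00/-1.963e+00) = 64.246686
iter 2: u=1.298915  f(a)=+3.043e-01  f'(a)=-1.723e+00  a ← 64.246686 − (+3.043e-01/-1.723e+00) = 64.423315
iter 3: u=1.295354  f(a)=+1.384e-03  f'(a)=-1.707e+00  a ← 64.423315 − (+1.384e-03/-1.707e+00) = 64.424126
iter 4: u=1.295338  f(a)=+2.892e-08  f'(a)=-1.707e+00  a ← 64.424126 − (+2.892e-08/-1.707e+00) = 64.424126
iter 5: u=1.295338  f(a)=+0.000e+00  f'(a)=-1.707e+00  a ← 64.424126 − (+0.000e+00/-1.707e+00) = 64.424126
converged: |Δa| < 1e-12 after 5 iterations
sag = a·(cosh(S/(2a)) − 1) = 64.424126·(cosh(1.295338) − 1) = 62.041546
T_max/T_min = cosh(S/(2a)) = 1.963017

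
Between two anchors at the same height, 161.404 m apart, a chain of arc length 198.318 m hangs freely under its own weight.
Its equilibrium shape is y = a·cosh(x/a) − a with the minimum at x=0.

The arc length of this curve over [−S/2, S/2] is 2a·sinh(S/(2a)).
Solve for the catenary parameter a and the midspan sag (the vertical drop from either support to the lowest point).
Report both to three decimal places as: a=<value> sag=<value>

seed: a₀ = √(S³/(24(L−S))) = √(161.404³/(24·36.914)) = 68.892234
iter 1: u=1.171424  f(a)=+2.617e+00  f'(a)=-1.226e+00  a ← 68.892234 − (+2.617e+00/-1.226e+00) = 71.026721
iter 2: u=1.136220  f(a)=+1.266e-01  f'(a)=-1.110e+00  a ← 71.026721 − (+1.266e-01/-1.110e+00) = 71.140720
iter 3: u=1.134400  f(a)=+3.292e-04  f'(a)=-1.104e+00  a ← 71.140720 − (+3.292e-04/-1.104e+00) = 71.141018
iter 4: u=1.134395  f(a)=+2.241e-09  f'(a)=-1.104e+00  a ← 71.141018 − (+2.241e-09/-1.104e+00) = 71.141019
iter 5: u=1.134395  f(a)=-2.842e-14  f'(a)=-1.104e+00  a ← 71.141019 − (-2.842e-14/-1.104e+00) = 71.141019
converged: |Δa| < 1e-12 after 5 iterations
sag = a·(cosh(S/(2a)) − 1) = 71.141019·(cosh(1.134395) − 1) = 50.898122
T_max/T_min = cosh(S/(2a)) = 1.715454

a=71.141 sag=50.898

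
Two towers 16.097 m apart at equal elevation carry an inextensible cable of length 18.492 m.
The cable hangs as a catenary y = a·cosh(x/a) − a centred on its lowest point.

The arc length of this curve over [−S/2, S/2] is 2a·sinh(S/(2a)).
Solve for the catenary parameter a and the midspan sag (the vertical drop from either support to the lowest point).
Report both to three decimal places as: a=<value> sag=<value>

a=8.702 sag=3.995

seed: a₀ = √(S³/(24(L−S))) = √(16.097³/(24·2.395)) = 8.518420
iter 1: u=0.944835  f(a)=+1.092e-01  f'(a)=-6.141e-01  a ← 8.518420 − (+1.092e-01/-6.141e-01) = 8.696235
iter 2: u=0.925515  f(a)=+3.513e-03  f'(a)=-5.752e-01  a ← 8.696235 − (+3.513e-03/-5.752e-01) = 8.702343
iter 3: u=0.924866  f(a)=+3.903e-06  f'(a)=-5.739e-01  a ← 8.702343 − (+3.903e-06/-5.739e-01) = 8.702350
iter 4: u=0.924865  f(a)=+4.825e-12  f'(a)=-5.739e-01  a ← 8.702350 − (+4.825e-12/-5.739e-01) = 8.702350
converged: |Δa| < 1e-12 after 4 iterations
sag = a·(cosh(S/(2a)) − 1) = 8.702350·(cosh(0.924865) − 1) = 3.994871
T_max/T_min = cosh(S/(2a)) = 1.459057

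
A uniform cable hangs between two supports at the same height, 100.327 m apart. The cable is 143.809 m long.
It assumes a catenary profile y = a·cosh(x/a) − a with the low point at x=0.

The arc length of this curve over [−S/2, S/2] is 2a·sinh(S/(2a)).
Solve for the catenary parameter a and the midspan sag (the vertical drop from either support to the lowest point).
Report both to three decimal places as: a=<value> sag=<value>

a=32.957 sag=46.141

seed: a₀ = √(S³/(24(L−S))) = √(100.327³/(24·43.482)) = 31.107590
iter 1: u=1.612581  f(a)=+6.017e+00  f'(a)=-3.593e+00  a ← 31.107590 − (+6.017e+00/-3.593e+00) = 32.781913
iter 2: u=1.530219  f(a)=+5.199e-01  f'(a)=-2.997e+00  a ← 32.781913 − (+5.199e-01/-2.997e+00) = 32.955390
iter 3: u=1.522164  f(a)=+4.693e-03  f'(a)=-2.943e+00  a ← 32.955390 − (+4.693e-03/-2.943e+00) = 32.956985
iter 4: u=1.522090  f(a)=+3.901e-07  f'(a)=-2.943e+00  a ← 32.956985 − (+3.901e-07/-2.943e+00) = 32.956985
iter 5: u=1.522090  f(a)=+2.842e-14  f'(a)=-2.943e+00  a ← 32.956985 − (+2.842e-14/-2.943e+00) = 32.956985
converged: |Δa| < 1e-12 after 5 iterations
sag = a·(cosh(S/(2a)) − 1) = 32.956985·(cosh(1.522090) − 1) = 46.140550
T_max/T_min = cosh(S/(2a)) = 2.400023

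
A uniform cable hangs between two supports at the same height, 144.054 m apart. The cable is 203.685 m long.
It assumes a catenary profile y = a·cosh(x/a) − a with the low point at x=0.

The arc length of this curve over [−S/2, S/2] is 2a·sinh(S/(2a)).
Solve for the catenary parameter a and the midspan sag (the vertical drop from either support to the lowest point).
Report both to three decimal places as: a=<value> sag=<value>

a=48.308 sag=64.411

seed: a₀ = √(S³/(24(L−S))) = √(144.054³/(24·59.631)) = 45.703169
iter 1: u=1.575974  f(a)=+7.859e+00  f'(a)=-3.318e+00  a ← 45.703169 − (+7.859e+00/-3.318e+00) = 48.071781
iter 2: u=1.498322  f(a)=+6.523e-01  f'(a)=-2.788e+00  a ← 48.071781 − (+6.523e-01/-2.788e+00) = 48.305735
iter 3: u=1.491065  f(a)=+5.392e-03  f'(a)=-2.742e+00  a ← 48.305735 − (+5.392e-03/-2.742e+00) = 48.307701
iter 4: u=1.491005  f(a)=+3.752e-07  f'(a)=-2.742e+00  a ← 48.307701 − (+3.752e-07/-2.742e+00) = 48.307701
iter 5: u=1.491005  f(a)=-8.527e-14  f'(a)=-2.742e+00  a ← 48.307701 − (-8.527e-14/-2.742e+00) = 48.307701
converged: |Δa| < 1e-12 after 5 iterations
sag = a·(cosh(S/(2a)) − 1) = 48.307701·(cosh(1.491005) − 1) = 64.411103
T_max/T_min = cosh(S/(2a)) = 2.333351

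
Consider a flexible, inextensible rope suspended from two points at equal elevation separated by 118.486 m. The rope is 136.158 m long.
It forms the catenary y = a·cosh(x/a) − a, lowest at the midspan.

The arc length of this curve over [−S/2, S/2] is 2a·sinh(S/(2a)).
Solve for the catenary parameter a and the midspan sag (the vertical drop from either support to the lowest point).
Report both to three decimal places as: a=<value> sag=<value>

seed: a₀ = √(S³/(24(L−S))) = √(118.486³/(24·17.672)) = 62.625627
iter 1: u=0.945987  f(a)=+8.078e-01  f'(a)=-6.165e-01  a ← 62.625627 − (+8.078e-01/-6.165e-01) = 63.935868
iter 2: u=0.926600  f(a)=+2.605e-02  f'(a)=-5.773e-01  a ← 63.935868 − (+2.605e-02/-5.773e-01) = 63.980983
iter 3: u=0.925947  f(a)=+2.908e-05  f'(a)=-5.760e-01  a ← 63.980983 − (+2.908e-05/-5.760e-01) = 63.981034
iter 4: u=0.925946  f(a)=+3.635e-11  f'(a)=-5.760e-01  a ← 63.981034 − (+3.635e-11/-5.760e-01) = 63.981034
converged: |Δa| < 1e-12 after 4 iterations
sag = a·(cosh(S/(2a)) − 1) = 63.981034·(cosh(0.925946) − 1) = 29.444460
T_max/T_min = cosh(S/(2a)) = 1.460206

a=63.981 sag=29.444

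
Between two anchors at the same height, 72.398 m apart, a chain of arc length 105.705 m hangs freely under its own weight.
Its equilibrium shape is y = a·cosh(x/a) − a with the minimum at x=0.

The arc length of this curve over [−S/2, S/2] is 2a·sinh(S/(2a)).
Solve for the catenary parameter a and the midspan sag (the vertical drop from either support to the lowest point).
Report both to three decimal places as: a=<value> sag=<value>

a=23.156 sag=34.546

seed: a₀ = √(S³/(24(L−S))) = √(72.398³/(24·33.307)) = 21.787955
iter 1: u=1.661423  f(a)=+4.911e+00  f'(a)=-3.989e+00  a ← 21.787955 − (+4.911e+00/-3.989e+00) = 23.019098
iter 2: u=1.572564  f(a)=+4.470e-01  f'(a)=-3.293e+00  a ← 23.019098 − (+4.470e-01/-3.293e+00) = 23.154837
iter 3: u=1.563345  f(a)=+4.522e-03  f'(a)=-3.227e+00  a ← 23.154837 − (+4.522e-03/-3.227e+00) = 23.156238
iter 4: u=1.563250  f(a)=+4.732e-07  f'(a)=-3.226e+00  a ← 23.156238 − (+4.732e-07/-3.226e+00) = 23.156238
iter 5: u=1.563250  f(a)=+1.421e-14  f'(a)=-3.226e+00  a ← 23.156238 − (+1.421e-14/-3.226e+00) = 23.156238
converged: |Δa| < 1e-12 after 5 iterations
sag = a·(cosh(S/(2a)) − 1) = 23.156238·(cosh(1.563250) − 1) = 34.546432
T_max/T_min = cosh(S/(2a)) = 2.491884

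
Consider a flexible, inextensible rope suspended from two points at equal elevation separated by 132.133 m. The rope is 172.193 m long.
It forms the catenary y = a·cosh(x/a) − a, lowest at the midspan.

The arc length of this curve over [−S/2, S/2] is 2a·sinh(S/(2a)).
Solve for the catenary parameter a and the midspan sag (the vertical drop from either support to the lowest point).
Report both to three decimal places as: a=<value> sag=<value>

a=51.072 sag=49.033

seed: a₀ = √(S³/(24(L−S))) = √(132.133³/(24·40.060)) = 48.984181
iter 1: u=1.348731  f(a)=+3.805e+00  f'(a)=-1.953e+00  a ← 48.984181 − (+3.805e+00/-1.953e+00) = 50.932550
iter 2: u=1.297137  f(a)=+2.388e-01  f'(a)=-1.715e+00  a ← 50.932550 − (+2.388e-01/-1.715e+00) = 51.071807
iter 3: u=1.293600  f(a)=+1.080e-03  f'(a)=-1.700e+00  a ← 51.071807 − (+1.080e-03/-1.700e+00) = 51.072443
iter 4: u=1.293584  f(a)=+2.231e-08  f'(a)=-1.699e+00  a ← 51.072443 − (+2.231e-08/-1.699e+00) = 51.072443
iter 5: u=1.293584  f(a)=-2.842e-14  f'(a)=-1.699e+00  a ← 51.072443 − (-2.842e-14/-1.699e+00) = 51.072443
converged: |Δa| < 1e-12 after 5 iterations
sag = a·(cosh(S/(2a)) − 1) = 51.072443·(cosh(1.293584) − 1) = 49.032511
T_max/T_min = cosh(S/(2a)) = 1.960058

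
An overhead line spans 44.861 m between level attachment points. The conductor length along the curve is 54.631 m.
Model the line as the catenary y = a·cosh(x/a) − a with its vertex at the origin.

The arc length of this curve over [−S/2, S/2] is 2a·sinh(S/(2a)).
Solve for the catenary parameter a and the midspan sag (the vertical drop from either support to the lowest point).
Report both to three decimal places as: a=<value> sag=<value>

seed: a₀ = √(S³/(24(L−S))) = √(44.861³/(24·9.770)) = 19.622328
iter 1: u=1.143111  f(a)=+6.585e-01  f'(a)=-1.132e+00  a ← 19.622328 − (+6.585e-01/-1.132e+00) = 20.204008
iter 2: u=1.110200  f(a)=+3.042e-02  f'(a)=-1.030e+00  a ← 20.204008 − (+3.042e-02/-1.030e+00) = 20.233547
iter 3: u=1.108580  f(a)=+7.185e-05  f'(a)=-1.025e+00  a ← 20.233547 − (+7.185e-05/-1.025e+00) = 20.233617
iter 4: u=1.108576  f(a)=+4.030e-10  f'(a)=-1.025e+00  a ← 20.233617 − (+4.030e-10/-1.025e+00) = 20.233617
iter 5: u=1.108576  f(a)=-1.421e-14  f'(a)=-1.025e+00  a ← 20.233617 − (-1.421e-14/-1.025e+00) = 20.233617
converged: |Δa| < 1e-12 after 5 iterations
sag = a·(cosh(S/(2a)) − 1) = 20.233617·(cosh(1.108576) − 1) = 13.759556
T_max/T_min = cosh(S/(2a)) = 1.680034

a=20.234 sag=13.760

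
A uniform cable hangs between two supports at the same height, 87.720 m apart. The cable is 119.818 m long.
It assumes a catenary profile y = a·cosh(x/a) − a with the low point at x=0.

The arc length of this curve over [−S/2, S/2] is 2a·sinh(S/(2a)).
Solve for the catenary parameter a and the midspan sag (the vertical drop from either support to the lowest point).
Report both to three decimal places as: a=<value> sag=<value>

a=31.105 sag=36.397

seed: a₀ = √(S³/(24(L−S))) = √(87.720³/(24·32.098)) = 29.600792
iter 1: u=1.481717  f(a)=+3.713e+00  f'(a)=-2.684e+00  a ← 29.600792 − (+3.713e+00/-2.684e+00) = 30.984469
iter 2: u=1.415548  f(a)=+2.763e-01  f'(a)=-2.298e+00  a ← 30.984469 − (+2.763e-01/-2.298e+00) = 31.104682
iter 3: u=1.410077  f(a)=+1.800e-03  f'(a)=-2.268e+00  a ← 31.104682 − (+1.800e-03/-2.268e+00) = 31.105476
iter 4: u=1.410041  f(a)=+7.758e-08  f'(a)=-2.268e+00  a ← 31.105476 − (+7.758e-08/-2.268e+00) = 31.105476
iter 5: u=1.410041  f(a)=+0.000e+00  f'(a)=-2.268e+00  a ← 31.105476 − (+0.000e+00/-2.268e+00) = 31.105476
converged: |Δa| < 1e-12 after 5 iterations
sag = a·(cosh(S/(2a)) − 1) = 31.105476·(cosh(1.410041) − 1) = 36.397405
T_max/T_min = cosh(S/(2a)) = 2.170129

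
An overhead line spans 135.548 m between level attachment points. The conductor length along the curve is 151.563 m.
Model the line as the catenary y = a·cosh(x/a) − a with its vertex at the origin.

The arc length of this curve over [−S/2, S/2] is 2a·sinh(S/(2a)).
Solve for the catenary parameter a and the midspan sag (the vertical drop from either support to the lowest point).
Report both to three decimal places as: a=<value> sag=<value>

a=81.885 sag=29.686

seed: a₀ = √(S³/(24(L−S))) = √(135.548³/(24·16.015)) = 80.495310
iter 1: u=0.841962  f(a)=+5.773e-01  f'(a)=-4.268e-01  a ← 80.495310 − (+5.773e-01/-4.268e-01) = 81.847864
iter 2: u=0.828048  f(a)=+1.487e-02  f'(a)=-4.051e-01  a ← 81.847864 − (+1.487e-02/-4.051e-01) = 81.884577
iter 3: u=0.827677  f(a)=+1.045e-05  f'(a)=-4.045e-01  a ← 81.884577 − (+1.045e-05/-4.045e-01) = 81.884603
iter 4: u=0.827677  f(a)=+5.173e-12  f'(a)=-4.045e-01  a ← 81.884603 − (+5.173e-12/-4.045e-01) = 81.884603
converged: |Δa| < 1e-12 after 4 iterations
sag = a·(cosh(S/(2a)) − 1) = 81.884603·(cosh(0.827677) − 1) = 29.685662
T_max/T_min = cosh(S/(2a)) = 1.362530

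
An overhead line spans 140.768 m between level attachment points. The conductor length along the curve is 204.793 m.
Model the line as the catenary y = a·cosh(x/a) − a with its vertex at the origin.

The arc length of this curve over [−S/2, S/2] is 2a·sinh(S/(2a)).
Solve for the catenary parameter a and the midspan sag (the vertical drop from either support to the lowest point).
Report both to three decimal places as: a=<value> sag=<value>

seed: a₀ = √(S³/(24(L−S))) = √(140.768³/(24·64.025)) = 42.606464
iter 1: u=1.651956  f(a)=+9.326e+00  f'(a)=-3.910e+00  a ← 42.606464 − (+9.326e+00/-3.910e+00) = 44.991765
iter 2: u=1.564375  f(a)=+8.405e-01  f'(a)=-3.234e+00  a ← 44.991765 − (+8.405e-01/-3.234e+00) = 45.251643
iter 3: u=1.555391  f(a)=+8.319e-03  f'(a)=-3.170e+00  a ← 45.251643 − (+8.319e-03/-3.170e+00) = 45.254267
iter 4: u=1.555301  f(a)=+8.330e-07  f'(a)=-3.170e+00  a ← 45.254267 − (+8.330e-07/-3.170e+00) = 45.254267
iter 5: u=1.555301  f(a)=+0.000e+00  f'(a)=-3.170e+00  a ← 45.254267 − (+0.000e+00/-3.170e+00) = 45.254267
converged: |Δa| < 1e-12 after 5 iterations
sag = a·(cosh(S/(2a)) − 1) = 45.254267·(cosh(1.555301) − 1) = 66.696579
T_max/T_min = cosh(S/(2a)) = 2.473819

a=45.254 sag=66.697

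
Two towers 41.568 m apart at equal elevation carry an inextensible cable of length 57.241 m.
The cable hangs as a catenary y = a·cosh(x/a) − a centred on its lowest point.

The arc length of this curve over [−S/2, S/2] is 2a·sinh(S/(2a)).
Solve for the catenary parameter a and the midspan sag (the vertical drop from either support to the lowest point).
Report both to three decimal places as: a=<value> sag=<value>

seed: a₀ = √(S³/(24(L−S))) = √(41.568³/(24·15.673)) = 13.818376
iter 1: u=1.504084  f(a)=+1.871e+00  f'(a)=-2.825e+00  a ← 13.818376 − (+1.871e+00/-2.825e+00) = 14.480846
iter 2: u=1.435275  f(a)=+1.430e-01  f'(a)=-2.408e+00  a ← 14.480846 − (+1.430e-01/-2.408e+00) = 14.540222
iter 3: u=1.429414  f(a)=+9.875e-04  f'(a)=-2.375e+00  a ← 14.540222 − (+9.875e-04/-2.375e+00) = 14.540638
iter 4: u=1.429373  f(a)=+4.782e-08  f'(a)=-2.375e+00  a ← 14.540638 − (+4.782e-08/-2.375e+00) = 14.540638
iter 5: u=1.429373  f(a)=-7.105e-15  f'(a)=-2.375e+00  a ← 14.540638 − (-7.105e-15/-2.375e+00) = 14.540638
converged: |Δa| < 1e-12 after 5 iterations
sag = a·(cosh(S/(2a)) − 1) = 14.540638·(cosh(1.429373) − 1) = 17.561748
T_max/T_min = cosh(S/(2a)) = 2.207770

a=14.541 sag=17.562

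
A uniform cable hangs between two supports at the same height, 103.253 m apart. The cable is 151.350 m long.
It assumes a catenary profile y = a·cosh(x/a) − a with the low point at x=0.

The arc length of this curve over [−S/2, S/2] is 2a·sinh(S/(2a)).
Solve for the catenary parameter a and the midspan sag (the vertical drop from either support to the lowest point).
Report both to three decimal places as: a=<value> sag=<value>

a=32.842 sag=49.652

seed: a₀ = √(S³/(24(L−S))) = √(103.253³/(24·48.097)) = 30.880861
iter 1: u=1.671796  f(a)=+7.186e+00  f'(a)=-4.077e+00  a ← 30.880861 − (+7.186e+00/-4.077e+00) = 32.643460
iter 2: u=1.581527  f(a)=+6.612e-01  f'(a)=-3.359e+00  a ← 32.643460 − (+6.612e-01/-3.359e+00) = 32.840331
iter 3: u=1.572046  f(a)=+6.850e-03  f'(a)=-3.289e+00  a ← 32.840331 − (+6.850e-03/-3.289e+00) = 32.842414
iter 4: u=1.571946  f(a)=+7.519e-07  f'(a)=-3.289e+00  a ← 32.842414 − (+7.519e-07/-3.289e+00) = 32.842414
iter 5: u=1.571946  f(a)=-2.842e-14  f'(a)=-3.289e+00  a ← 32.842414 − (-2.842e-14/-3.289e+00) = 32.842414
converged: |Δa| < 1e-12 after 5 iterations
sag = a·(cosh(S/(2a)) − 1) = 32.842414·(cosh(1.571946) − 1) = 49.652009
T_max/T_min = cosh(S/(2a)) = 2.511826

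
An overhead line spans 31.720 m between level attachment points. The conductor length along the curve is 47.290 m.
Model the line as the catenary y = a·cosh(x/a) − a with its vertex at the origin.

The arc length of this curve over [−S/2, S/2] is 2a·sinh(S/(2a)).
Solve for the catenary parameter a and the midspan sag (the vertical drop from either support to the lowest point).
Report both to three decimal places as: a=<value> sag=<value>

seed: a₀ = √(S³/(24(L−S))) = √(31.720³/(24·15.570)) = 9.241657
iter 1: u=1.716142  f(a)=+2.460e+00  f'(a)=-4.472e+00  a ← 9.241657 − (+2.460e+00/-4.472e+00) = 9.791799
iter 2: u=1.619723  f(a)=+2.368e-01  f'(a)=-3.649e+00  a ← 9.791799 − (+2.368e-01/-3.649e+00) = 9.856692
iter 3: u=1.609059  f(a)=+2.710e-03  f'(a)=-3.566e+00  a ← 9.856692 − (+2.710e-03/-3.566e+00) = 9.857452
iter 4: u=1.608935  f(a)=+3.638e-07  f'(a)=-3.565e+00  a ← 9.857452 − (+3.638e-07/-3.565e+00) = 9.857452
iter 5: u=1.608935  f(a)=+7.105e-15  f'(a)=-3.565e+00  a ← 9.857452 − (+7.105e-15/-3.565e+00) = 9.857452
converged: |Δa| < 1e-12 after 5 iterations
sag = a·(cosh(S/(2a)) − 1) = 9.857452·(cosh(1.608935) − 1) = 15.760030
T_max/T_min = cosh(S/(2a)) = 2.598794

a=9.857 sag=15.760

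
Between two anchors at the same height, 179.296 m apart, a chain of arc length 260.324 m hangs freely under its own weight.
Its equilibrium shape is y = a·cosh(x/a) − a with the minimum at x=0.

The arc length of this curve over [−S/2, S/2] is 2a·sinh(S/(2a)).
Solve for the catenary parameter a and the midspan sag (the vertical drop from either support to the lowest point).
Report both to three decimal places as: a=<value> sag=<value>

a=57.805 sag=84.615

seed: a₀ = √(S³/(24(L−S))) = √(179.296³/(24·81.028)) = 54.441831
iter 1: u=1.646675  f(a)=+1.172e+01  f'(a)=-3.866e+00  a ← 54.441831 − (+1.172e+01/-3.866e+00) = 57.473915
iter 2: u=1.559803  f(a)=+1.051e+00  f'(a)=-3.201e+00  a ← 57.473915 − (+1.051e+00/-3.201e+00) = 57.802063
iter 3: u=1.550948  f(a)=+1.027e-02  f'(a)=-3.139e+00  a ← 57.802063 − (+1.027e-02/-3.139e+00) = 57.805336
iter 4: u=1.550860  f(a)=+1.004e-06  f'(a)=-3.139e+00  a ← 57.805336 − (+1.004e-06/-3.139e+00) = 57.805336
iter 5: u=1.550860  f(a)=+0.000e+00  f'(a)=-3.139e+00  a ← 57.805336 − (+0.000e+00/-3.139e+00) = 57.805336
converged: |Δa| < 1e-12 after 5 iterations
sag = a·(cosh(S/(2a)) − 1) = 57.805336·(cosh(1.550860) − 1) = 84.615179
T_max/T_min = cosh(S/(2a)) = 2.463795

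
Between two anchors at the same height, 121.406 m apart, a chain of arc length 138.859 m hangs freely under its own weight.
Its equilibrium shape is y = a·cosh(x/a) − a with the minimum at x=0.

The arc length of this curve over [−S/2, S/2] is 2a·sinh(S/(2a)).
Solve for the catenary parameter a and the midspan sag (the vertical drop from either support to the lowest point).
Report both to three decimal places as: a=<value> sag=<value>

a=66.726 sag=29.569

seed: a₀ = √(S³/(24(L−S))) = √(121.406³/(24·17.453)) = 65.361131
iter 1: u=0.928732  f(a)=+7.683e-01  f'(a)=-5.816e-01  a ← 65.361131 − (+7.683e-01/-5.816e-01) = 66.682321
iter 2: u=0.910331  f(a)=+2.391e-02  f'(a)=-5.459e-01  a ← 66.682321 − (+2.391e-02/-5.459e-01) = 66.726133
iter 3: u=0.909734  f(a)=+2.482e-05  f'(a)=-5.447e-01  a ← 66.726133 − (+2.482e-05/-5.447e-01) = 66.726178
iter 4: u=0.909733  f(a)=+2.677e-11  f'(a)=-5.447e-01  a ← 66.726178 − (+2.677e-11/-5.447e-01) = 66.726178
converged: |Δa| < 1e-12 after 4 iterations
sag = a·(cosh(S/(2a)) − 1) = 66.726178·(cosh(0.909733) − 1) = 29.569400
T_max/T_min = cosh(S/(2a)) = 1.443145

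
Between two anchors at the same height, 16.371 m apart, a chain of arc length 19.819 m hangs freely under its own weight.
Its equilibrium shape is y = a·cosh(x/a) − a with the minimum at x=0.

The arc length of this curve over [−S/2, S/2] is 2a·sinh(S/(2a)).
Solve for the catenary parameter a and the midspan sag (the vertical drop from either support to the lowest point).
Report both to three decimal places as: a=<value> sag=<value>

a=7.501 sag=4.927

seed: a₀ = √(S³/(24(L−S))) = √(16.371³/(24·3.448)) = 7.281545
iter 1: u=1.124143  f(a)=+2.245e-01  f'(a)=-1.072e+00  a ← 7.281545 − (+2.245e-01/-1.072e+00) = 7.490947
iter 2: u=1.092719  f(a)=+1.005e-02  f'(a)=-9.782e-01  a ← 7.490947 − (+1.005e-02/-9.782e-01) = 7.501221
iter 3: u=1.091222  f(a)=+2.222e-05  f'(a)=-9.739e-01  a ← 7.501221 − (+2.222e-05/-9.739e-01) = 7.501244
iter 4: u=1.091219  f(a)=+1.092e-10  f'(a)=-9.739e-01  a ← 7.501244 − (+1.092e-10/-9.739e-01) = 7.501244
iter 5: u=1.091219  f(a)=+3.553e-15  f'(a)=-9.739e-01  a ← 7.501244 − (+3.553e-15/-9.739e-01) = 7.501244
converged: |Δa| < 1e-12 after 5 iterations
sag = a·(cosh(S/(2a)) − 1) = 7.501244·(cosh(1.091219) − 1) = 4.927226
T_max/T_min = cosh(S/(2a)) = 1.656855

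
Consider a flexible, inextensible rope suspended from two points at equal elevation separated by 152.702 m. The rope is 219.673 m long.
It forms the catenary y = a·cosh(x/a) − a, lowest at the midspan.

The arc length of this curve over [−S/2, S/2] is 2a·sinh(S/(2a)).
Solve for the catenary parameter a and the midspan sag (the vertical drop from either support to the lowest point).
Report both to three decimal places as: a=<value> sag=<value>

a=49.896 sag=70.743

seed: a₀ = √(S³/(24(L−S))) = √(152.702³/(24·66.971)) = 47.067169
iter 1: u=1.622171  f(a)=+9.384e+00  f'(a)=-3.669e+00  a ← 47.067169 − (+9.384e+00/-3.669e+00) = 49.625216
iter 2: u=1.538553  f(a)=+8.194e-01  f'(a)=-3.053e+00  a ← 49.625216 − (+8.194e-01/-3.053e+00) = 49.893549
iter 3: u=1.530278  f(a)=+7.566e-03  f'(a)=-2.997e+00  a ← 49.893549 − (+7.566e-03/-2.997e+00) = 49.896073
iter 4: u=1.530201  f(a)=+6.584e-07  f'(a)=-2.997e+00  a ← 49.896073 − (+6.584e-07/-2.997e+00) = 49.896073
iter 5: u=1.530201  f(a)=+2.842e-14  f'(a)=-2.997e+00  a ← 49.896073 − (+2.842e-14/-2.997e+00) = 49.896073
converged: |Δa| < 1e-12 after 5 iterations
sag = a·(cosh(S/(2a)) − 1) = 49.896073·(cosh(1.530201) − 1) = 70.742540
T_max/T_min = cosh(S/(2a)) = 2.417798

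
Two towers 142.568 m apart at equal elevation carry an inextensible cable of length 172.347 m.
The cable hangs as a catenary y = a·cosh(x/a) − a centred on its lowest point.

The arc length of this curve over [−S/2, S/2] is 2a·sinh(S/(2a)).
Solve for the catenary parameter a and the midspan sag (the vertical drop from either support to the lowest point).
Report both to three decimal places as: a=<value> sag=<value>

seed: a₀ = √(S³/(24(L−S))) = √(142.568³/(24·29.779)) = 63.675507
iter 1: u=1.119489  f(a)=+1.923e+00  f'(a)=-1.058e+00  a ← 63.675507 − (+1.923e+00/-1.058e+00) = 65.492923
iter 2: u=1.088423  f(a)=+8.539e-02  f'(a)=-9.659e-01  a ← 65.492923 − (+8.539e-02/-9.659e-01) = 65.581331
iter 3: u=1.086956  f(a)=+1.857e-04  f'(a)=-9.617e-01  a ← 65.581331 − (+1.857e-04/-9.617e-01) = 65.581524
iter 4: u=1.086952  f(a)=+8.833e-10  f'(a)=-9.616e-01  a ← 65.581524 − (+8.833e-10/-9.616e-01) = 65.581524
iter 5: u=1.086952  f(a)=+0.000e+00  f'(a)=-9.616e-01  a ← 65.581524 − (+0.000e+00/-9.616e-01) = 65.581524
converged: |Δa| < 1e-12 after 5 iterations
sag = a·(cosh(S/(2a)) − 1) = 65.581524·(cosh(1.086952) − 1) = 42.708865
T_max/T_min = cosh(S/(2a)) = 1.651233

a=65.582 sag=42.709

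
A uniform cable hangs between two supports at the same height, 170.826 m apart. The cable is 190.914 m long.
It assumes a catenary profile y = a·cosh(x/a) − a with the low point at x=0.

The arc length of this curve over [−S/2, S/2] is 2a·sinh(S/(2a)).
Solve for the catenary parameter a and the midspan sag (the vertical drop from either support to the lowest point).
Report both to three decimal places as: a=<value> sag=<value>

a=103.432 sag=37.317

seed: a₀ = √(S³/(24(L−S))) = √(170.826³/(24·20.088)) = 101.685022
iter 1: u=0.839976  f(a)=+7.207e-01  f'(a)=-4.237e-01  a ← 101.685022 − (+7.207e-01/-4.237e-01) = 103.385995
iter 2: u=0.826156  f(a)=+1.848e-02  f'(a)=-4.022e-01  a ← 103.385995 − (+1.848e-02/-4.022e-01) = 103.431944
iter 3: u=0.825789  f(a)=+1.286e-05  f'(a)=-4.017e-01  a ← 103.431944 − (+1.286e-05/-4.017e-01) = 103.431976
iter 4: u=0.825789  f(a)=+6.281e-12  f'(a)=-4.017e-01  a ← 103.431976 − (+6.281e-12/-4.017e-01) = 103.431976
converged: |Δa| < 1e-12 after 4 iterations
sag = a·(cosh(S/(2a)) − 1) = 103.431976·(cosh(0.825789) − 1) = 37.316781
T_max/T_min = cosh(S/(2a)) = 1.360786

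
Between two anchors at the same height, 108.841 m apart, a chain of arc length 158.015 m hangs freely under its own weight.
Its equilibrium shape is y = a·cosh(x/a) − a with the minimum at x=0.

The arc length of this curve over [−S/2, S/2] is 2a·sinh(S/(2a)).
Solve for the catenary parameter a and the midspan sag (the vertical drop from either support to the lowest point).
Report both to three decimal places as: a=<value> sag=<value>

seed: a₀ = √(S³/(24(L−S))) = √(108.841³/(24·49.174)) = 33.053343
iter 1: u=1.646445  f(a)=+7.112e+00  f'(a)=-3.864e+00  a ← 33.053343 − (+7.112e+00/-3.864e+00) = 34.893798
iter 2: u=1.559604  f(a)=+6.372e-01  f'(a)=-3.200e+00  a ← 34.893798 − (+6.372e-01/-3.200e+00) = 35.092924
iter 3: u=1.550754  f(a)=+6.228e-03  f'(a)=-3.138e+00  a ← 35.092924 − (+6.228e-03/-3.138e+00) = 35.094909
iter 4: u=1.550667  f(a)=+6.077e-07  f'(a)=-3.137e+00  a ← 35.094909 − (+6.077e-07/-3.137e+00) = 35.094909
iter 5: u=1.550667  f(a)=+5.684e-14  f'(a)=-3.137e+00  a ← 35.094909 − (+5.684e-14/-3.137e+00) = 35.094909
converged: |Δa| < 1e-12 after 5 iterations
sag = a·(cosh(S/(2a)) − 1) = 35.094909·(cosh(1.550667) − 1) = 51.356451
T_max/T_min = cosh(S/(2a)) = 2.463359

a=35.095 sag=51.356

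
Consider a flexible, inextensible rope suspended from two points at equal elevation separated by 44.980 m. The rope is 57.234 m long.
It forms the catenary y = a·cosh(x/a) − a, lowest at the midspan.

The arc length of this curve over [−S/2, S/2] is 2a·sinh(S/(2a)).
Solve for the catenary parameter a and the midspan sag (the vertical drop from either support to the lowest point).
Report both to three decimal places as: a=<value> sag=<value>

seed: a₀ = √(S³/(24(L−S))) = √(44.980³/(24·12.254)) = 17.590761
iter 1: u=1.278512  f(a)=+1.041e+00  f'(a)=-1.635e+00  a ← 17.590761 − (+1.041e+00/-1.635e+00) = 18.227825
iter 2: u=1.233828  f(a)=+5.925e-02  f'(a)=-1.453e+00  a ← 18.227825 − (+5.925e-02/-1.453e+00) = 18.268586
iter 3: u=1.231075  f(a)=+2.174e-04  f'(a)=-1.443e+00  a ← 18.268586 − (+2.174e-04/-1.443e+00) = 18.268737
iter 4: u=1.231065  f(a)=+2.949e-09  f'(a)=-1.443e+00  a ← 18.268737 − (+2.949e-09/-1.443e+00) = 18.268737
iter 5: u=1.231065  f(a)=-7.105e-15  f'(a)=-1.443e+00  a ← 18.268737 − (-7.105e-15/-1.443e+00) = 18.268737
converged: |Δa| < 1e-12 after 5 iterations
sag = a·(cosh(S/(2a)) − 1) = 18.268737·(cosh(1.231065) − 1) = 15.682396
T_max/T_min = cosh(S/(2a)) = 1.858428

a=18.269 sag=15.682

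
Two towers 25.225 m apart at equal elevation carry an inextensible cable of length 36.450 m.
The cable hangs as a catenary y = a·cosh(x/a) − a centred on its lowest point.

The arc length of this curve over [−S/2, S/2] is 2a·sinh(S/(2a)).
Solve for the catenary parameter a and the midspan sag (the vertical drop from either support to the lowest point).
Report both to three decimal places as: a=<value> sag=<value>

seed: a₀ = √(S³/(24(L−S))) = √(25.225³/(24·11.225)) = 7.718768
iter 1: u=1.634004  f(a)=+1.597e+00  f'(a)=-3.763e+00  a ← 7.718768 − (+1.597e+00/-3.763e+00) = 8.143284
iter 2: u=1.548822  f(a)=+1.413e-01  f'(a)=-3.124e+00  a ← 8.143284 − (+1.413e-01/-3.124e+00) = 8.188494
iter 3: u=1.540271  f(a)=+1.341e-03  f'(a)=-3.065e+00  a ← 8.188494 − (+1.341e-03/-3.065e+00) = 8.188931
iter 4: u=1.540189  f(a)=+1.234e-07  f'(a)=-3.065e+00  a ← 8.188931 − (+1.234e-07/-3.065e+00) = 8.188931
iter 5: u=1.540189  f(a)=+0.000e+00  f'(a)=-3.065e+00  a ← 8.188931 − (+0.000e+00/-3.065e+00) = 8.188931
converged: |Δa| < 1e-12 after 5 iterations
sag = a·(cosh(S/(2a)) − 1) = 8.188931·(cosh(1.540189) − 1) = 11.791289
T_max/T_min = cosh(S/(2a)) = 2.439906

a=8.189 sag=11.791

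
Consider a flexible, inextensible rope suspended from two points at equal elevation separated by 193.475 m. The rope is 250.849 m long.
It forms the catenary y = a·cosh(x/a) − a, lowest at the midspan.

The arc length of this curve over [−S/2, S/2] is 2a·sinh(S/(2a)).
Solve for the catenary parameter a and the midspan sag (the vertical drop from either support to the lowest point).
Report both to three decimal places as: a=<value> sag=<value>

a=75.551 sag=70.871

seed: a₀ = √(S³/(24(L−S))) = √(193.475³/(24·57.374)) = 72.522722
iter 1: u=1.333892  f(a)=+5.326e+00  f'(a)=-1.882e+00  a ← 72.522722 − (+5.326e+00/-1.882e+00) = 75.352238
iter 2: u=1.283804  f(a)=+3.276e-01  f'(a)=-1.657e+00  a ← 75.352238 − (+3.276e-01/-1.657e+00) = 75.549891
iter 3: u=1.280445  f(a)=+1.419e-03  f'(a)=-1.643e+00  a ← 75.549891 − (+1.419e-03/-1.643e+00) = 75.550754
iter 4: u=1.280431  f(a)=+2.686e-08  f'(a)=-1.643e+00  a ← 75.550754 − (+2.686e-08/-1.643e+00) = 75.550755
iter 5: u=1.280431  f(a)=-8.527e-14  f'(a)=-1.643e+00  a ← 75.550755 − (-8.527e-14/-1.643e+00) = 75.550755
converged: |Δa| < 1e-12 after 5 iterations
sag = a·(cosh(S/(2a)) − 1) = 75.550755·(cosh(1.280431) − 1) = 70.870630
T_max/T_min = cosh(S/(2a)) = 1.938053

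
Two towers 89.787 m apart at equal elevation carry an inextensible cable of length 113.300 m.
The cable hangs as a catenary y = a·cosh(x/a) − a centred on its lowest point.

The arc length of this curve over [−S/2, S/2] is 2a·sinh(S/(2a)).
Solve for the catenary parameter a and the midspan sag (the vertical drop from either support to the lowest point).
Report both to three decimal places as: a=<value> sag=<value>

seed: a₀ = √(S³/(24(L−S))) = √(89.787³/(24·23.513)) = 35.814637
iter 1: u=1.253496  f(a)=+1.918e+00  f'(a)=-1.531e+00  a ← 35.814637 − (+1.918e+00/-1.531e+00) = 37.067112
iter 2: u=1.211141  f(a)=+1.052e-01  f'(a)=-1.367e+00  a ← 37.067112 − (+1.052e-01/-1.367e+00) = 37.144042
iter 3: u=1.208633  f(a)=+3.572e-04  f'(a)=-1.358e+00  a ← 37.144042 − (+3.572e-04/-1.358e+00) = 37.144305
iter 4: u=1.208624  f(a)=+4.148e-09  f'(a)=-1.358e+00  a ← 37.144305 − (+4.148e-09/-1.358e+00) = 37.144305
iter 5: u=1.208624  f(a)=-1.421e-14  f'(a)=-1.358e+00  a ← 37.144305 − (-1.421e-14/-1.358e+00) = 37.144305
converged: |Δa| < 1e-12 after 5 iterations
sag = a·(cosh(S/(2a)) − 1) = 37.144305·(cosh(1.208624) − 1) = 30.597277
T_max/T_min = cosh(S/(2a)) = 1.823741

a=37.144 sag=30.597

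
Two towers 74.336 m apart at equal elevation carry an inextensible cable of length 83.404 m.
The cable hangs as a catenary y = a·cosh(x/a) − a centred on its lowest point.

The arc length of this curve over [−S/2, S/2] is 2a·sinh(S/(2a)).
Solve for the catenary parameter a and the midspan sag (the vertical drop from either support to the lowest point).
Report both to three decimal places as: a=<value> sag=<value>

a=44.218 sag=16.563

seed: a₀ = √(S³/(24(L−S))) = √(74.336³/(24·9.068)) = 43.444760
iter 1: u=0.855523  f(a)=+3.377e-01  f'(a)=-4.488e-01  a ← 43.444760 − (+3.377e-01/-4.488e-01) = 44.197177
iter 2: u=0.840959  f(a)=+8.973e-03  f'(a)=-4.252e-01  a ← 44.197177 − (+8.973e-03/-4.252e-01) = 44.218277
iter 3: u=0.840557  f(a)=+6.718e-06  f'(a)=-4.246e-01  a ← 44.218277 − (+6.718e-06/-4.246e-01) = 44.218293
iter 4: u=0.840557  f(a)=+3.780e-12  f'(a)=-4.246e-01  a ← 44.218293 − (+3.780e-12/-4.246e-01) = 44.218293
converged: |Δa| < 1e-12 after 4 iterations
sag = a·(cosh(S/(2a)) − 1) = 44.218293·(cosh(0.840557) − 1) = 16.562578
T_max/T_min = cosh(S/(2a)) = 1.374564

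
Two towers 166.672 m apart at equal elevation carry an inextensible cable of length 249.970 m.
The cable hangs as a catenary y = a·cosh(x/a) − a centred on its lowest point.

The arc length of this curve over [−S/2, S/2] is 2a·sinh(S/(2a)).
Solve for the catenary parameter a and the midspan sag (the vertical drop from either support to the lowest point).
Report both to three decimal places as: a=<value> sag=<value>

seed: a₀ = √(S³/(24(L−S))) = √(166.672³/(24·83.298)) = 48.125035
iter 1: u=1.731656  f(a)=+1.342e+01  f'(a)=-4.617e+00  a ← 48.125035 − (+1.342e+01/-4.617e+00) = 51.031221
iter 2: u=1.633040  f(a)=+1.312e+00  f'(a)=-3.755e+00  a ← 51.031221 − (+1.312e+00/-3.755e+00) = 51.380516
iter 3: u=1.621938  f(a)=+1.553e-02  f'(a)=-3.667e+00  a ← 51.380516 − (+1.553e-02/-3.667e+00) = 51.384751
iter 4: u=1.621804  f(a)=+2.234e-06  f'(a)=-3.666e+00  a ← 51.384751 − (+2.234e-06/-3.666e+00) = 51.384752
iter 5: u=1.621804  f(a)=+1.137e-13  f'(a)=-3.666e+00  a ← 51.384752 − (+1.137e-13/-3.666e+00) = 51.384752
converged: |Δa| < 1e-12 after 5 iterations
sag = a·(cosh(S/(2a)) − 1) = 51.384752·(cosh(1.621804) − 1) = 83.750895
T_max/T_min = cosh(S/(2a)) = 2.629878

a=51.385 sag=83.751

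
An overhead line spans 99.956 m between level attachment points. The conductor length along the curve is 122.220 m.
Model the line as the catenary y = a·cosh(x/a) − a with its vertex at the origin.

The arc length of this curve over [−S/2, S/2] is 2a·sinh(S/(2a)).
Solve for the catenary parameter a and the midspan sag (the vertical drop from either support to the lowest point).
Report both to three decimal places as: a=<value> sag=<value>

seed: a₀ = √(S³/(24(L−S))) = √(99.956³/(24·22.264)) = 43.232075
iter 1: u=1.156040  f(a)=+1.536e+00  f'(a)=-1.174e+00  a ← 43.232075 − (+1.536e+00/-1.174e+00) = 44.539971
iter 2: u=1.122093  f(a)=+7.246e-02  f'(a)=-1.066e+00  a ← 44.539971 − (+7.246e-02/-1.066e+00) = 44.607945
iter 3: u=1.120383  f(a)=+1.789e-04  f'(a)=-1.061e+00  a ← 44.607945 − (+1.789e-04/-1.061e+00) = 44.608114
iter 4: u=1.120379  f(a)=+1.097e-09  f'(a)=-1.061e+00  a ← 44.608114 − (+1.097e-09/-1.061e+00) = 44.608114
iter 5: u=1.120379  f(a)=+2.842e-14  f'(a)=-1.061e+00  a ← 44.608114 − (+2.842e-14/-1.061e+00) = 44.608114
converged: |Δa| < 1e-12 after 5 iterations
sag = a·(cosh(S/(2a)) − 1) = 44.608114·(cosh(1.120379) − 1) = 31.051095
T_max/T_min = cosh(S/(2a)) = 1.696086

a=44.608 sag=31.051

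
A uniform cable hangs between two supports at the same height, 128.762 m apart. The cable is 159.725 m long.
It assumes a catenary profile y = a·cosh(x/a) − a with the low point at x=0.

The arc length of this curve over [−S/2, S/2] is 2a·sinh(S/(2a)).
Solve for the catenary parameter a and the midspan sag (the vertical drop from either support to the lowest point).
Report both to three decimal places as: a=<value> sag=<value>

seed: a₀ = √(S³/(24(L−S))) = √(128.762³/(24·30.963)) = 53.598722
iter 1: u=1.201167  f(a)=+2.312e+00  f'(a)=-1.331e+00  a ← 53.598722 − (+2.312e+00/-1.331e+00) = 55.335888
iter 2: u=1.163458  f(a)=+1.172e-01  f'(a)=-1.199e+00  a ← 55.335888 − (+1.172e-01/-1.199e+00) = 55.433592
iter 3: u=1.161408  f(a)=+3.364e-04  f'(a)=-1.192e+00  a ← 55.433592 − (+3.364e-04/-1.192e+00) = 55.433874
iter 4: u=1.161402  f(a)=+2.791e-09  f'(a)=-1.192e+00  a ← 55.433874 − (+2.791e-09/-1.192e+00) = 55.433874
iter 5: u=1.161402  f(a)=+0.000e+00  f'(a)=-1.192e+00  a ← 55.433874 − (+0.000e+00/-1.192e+00) = 55.433874
converged: |Δa| < 1e-12 after 5 iterations
sag = a·(cosh(S/(2a)) − 1) = 55.433874·(cosh(1.161402) − 1) = 41.782037
T_max/T_min = cosh(S/(2a)) = 1.753728

a=55.434 sag=41.782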